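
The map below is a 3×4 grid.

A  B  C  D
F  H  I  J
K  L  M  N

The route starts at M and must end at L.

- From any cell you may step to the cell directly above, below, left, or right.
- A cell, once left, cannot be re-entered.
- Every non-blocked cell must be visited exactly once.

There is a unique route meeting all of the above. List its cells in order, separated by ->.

M -> N -> J -> D -> C -> I -> H -> B -> A -> F -> K -> L

Need to visit all 12 open cells exactly once, starting at M and ending at L.
Cell D has only two open neighbours (J and C), so the path must pass straight through it: one of those is the cell it's entered from and the other is where it exits.
Route from M: right 1 to N, up 2 to D, left 1 to C, down 1 to I, left 1 to H, up 1 to B, left 1 to A, down 2 to K, right 1 to L — 11 moves in all.
Check: all 12 open cells covered.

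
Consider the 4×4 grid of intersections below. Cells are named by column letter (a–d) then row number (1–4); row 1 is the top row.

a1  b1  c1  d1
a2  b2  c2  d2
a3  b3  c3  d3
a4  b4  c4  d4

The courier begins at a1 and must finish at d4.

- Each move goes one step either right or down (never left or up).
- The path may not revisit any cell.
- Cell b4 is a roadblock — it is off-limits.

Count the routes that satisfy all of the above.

16

A right/down-only route from a1 to d4 makes exactly 3 down-moves and 3 right-moves in some order.
With no other constraints that would be C(6,3) = 20 routes.
Subtract routes through each blocked cell (inclusion–exclusion for overlaps): − through b4: 4 → 16.
That gives 16 routes.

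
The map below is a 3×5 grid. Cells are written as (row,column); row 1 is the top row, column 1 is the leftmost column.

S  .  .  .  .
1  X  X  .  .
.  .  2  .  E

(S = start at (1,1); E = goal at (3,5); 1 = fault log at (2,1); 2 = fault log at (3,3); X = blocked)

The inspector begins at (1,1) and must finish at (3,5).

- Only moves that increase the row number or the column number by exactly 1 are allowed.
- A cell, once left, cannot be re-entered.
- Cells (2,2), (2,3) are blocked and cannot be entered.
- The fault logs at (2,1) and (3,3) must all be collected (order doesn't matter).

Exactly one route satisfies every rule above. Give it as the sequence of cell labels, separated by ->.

(1,1) -> (2,1) -> (3,1) -> (3,2) -> (3,3) -> (3,4) -> (3,5)

Moves only go right or down, so the column and row indices never decrease.
Route from (1,1): down 2 to (3,1), right 4 to (3,5) — 6 moves in all.
Check: all required cells visited.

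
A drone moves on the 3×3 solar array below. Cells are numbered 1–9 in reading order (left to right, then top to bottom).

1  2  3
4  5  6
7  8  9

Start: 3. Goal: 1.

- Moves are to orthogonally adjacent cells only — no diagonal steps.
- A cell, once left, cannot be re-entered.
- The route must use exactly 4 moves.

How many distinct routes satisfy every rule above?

Need simple routes of exactly 4 moves from 3 to 1 (Manhattan distance 2, so 1 moves are spent on a detour and 1 undoing it).
Enumerating: 3 6 5 2 1 | 3 6 5 4 1 | 3 2 5 4 1.
That gives 3 routes.

3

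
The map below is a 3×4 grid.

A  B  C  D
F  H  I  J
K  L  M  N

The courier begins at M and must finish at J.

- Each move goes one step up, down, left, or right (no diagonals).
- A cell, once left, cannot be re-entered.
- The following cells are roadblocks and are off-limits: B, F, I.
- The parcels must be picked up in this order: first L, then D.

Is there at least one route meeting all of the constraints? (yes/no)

Every way from L onward to J runs back through M, which the route has already used — so it cannot be completed without a revisit.

no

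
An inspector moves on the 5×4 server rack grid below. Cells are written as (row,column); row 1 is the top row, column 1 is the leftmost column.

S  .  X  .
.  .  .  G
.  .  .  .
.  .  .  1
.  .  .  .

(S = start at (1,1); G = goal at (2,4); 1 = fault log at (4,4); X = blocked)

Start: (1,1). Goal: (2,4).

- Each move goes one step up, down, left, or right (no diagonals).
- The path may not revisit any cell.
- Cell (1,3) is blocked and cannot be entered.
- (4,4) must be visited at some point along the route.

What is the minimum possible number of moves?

8

Any route passes through (4,4) somewhere between (1,1) and (2,4). Summing Manhattan distances along the two legs ((1,1) → (4,4) → (2,4)) gives a lower bound of 6 + 2 = 8 moves.
A route of 8 moves achieves this: (1,1) → (2,1) → (3,1) → (4,1) → (4,2) → (4,3) → (4,4) → (3,4) → (2,4).
Since 8 matches the lower bound, it is optimal.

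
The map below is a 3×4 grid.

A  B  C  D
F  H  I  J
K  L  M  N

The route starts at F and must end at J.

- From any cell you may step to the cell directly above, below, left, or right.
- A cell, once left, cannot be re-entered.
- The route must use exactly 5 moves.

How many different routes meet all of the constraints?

Need simple routes of exactly 5 moves from F to J (Manhattan distance 3, so 1 moves are spent on a detour and 1 undoing it).
Branch systematically from the start, pruning whenever the remaining move budget drops below the Manhattan distance to J or differs from it in parity. Grouping the completions by first move — via A: 3; via K: 3; via H: 6 — and summing: 3 + 3 + 6 = 12.
That gives 12 routes.

12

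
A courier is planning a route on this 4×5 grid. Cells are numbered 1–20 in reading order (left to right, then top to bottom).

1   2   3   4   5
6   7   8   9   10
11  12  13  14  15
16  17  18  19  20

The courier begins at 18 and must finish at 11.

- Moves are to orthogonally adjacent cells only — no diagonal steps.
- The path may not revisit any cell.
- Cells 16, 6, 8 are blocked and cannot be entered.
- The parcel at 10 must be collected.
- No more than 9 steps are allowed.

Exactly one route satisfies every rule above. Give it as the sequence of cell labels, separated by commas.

Any route must reach 10 and still end at 11 within 9 moves, so the order of the required stops is forced.
Route from 18: right 2 to 20, up 2 to 10, left 1 to 9, down 1 to 14, left 3 to 11 — 9 moves in all.
Check: all required cells visited; 9 ≤ 9 moves.

18, 19, 20, 15, 10, 9, 14, 13, 12, 11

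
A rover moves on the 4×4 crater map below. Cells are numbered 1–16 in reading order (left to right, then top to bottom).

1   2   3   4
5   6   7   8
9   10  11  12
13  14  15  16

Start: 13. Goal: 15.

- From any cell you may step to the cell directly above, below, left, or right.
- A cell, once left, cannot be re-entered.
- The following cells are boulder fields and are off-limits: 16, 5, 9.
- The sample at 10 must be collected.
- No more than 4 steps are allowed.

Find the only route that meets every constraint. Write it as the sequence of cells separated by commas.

The 4-move cap with required stops at 10 leaves no slack for detours.
Route from 13: right to 14, up to 10, right to 11, down to 15 — 4 moves in all.
Check: all required cells visited; 4 ≤ 4 moves.

13, 14, 10, 11, 15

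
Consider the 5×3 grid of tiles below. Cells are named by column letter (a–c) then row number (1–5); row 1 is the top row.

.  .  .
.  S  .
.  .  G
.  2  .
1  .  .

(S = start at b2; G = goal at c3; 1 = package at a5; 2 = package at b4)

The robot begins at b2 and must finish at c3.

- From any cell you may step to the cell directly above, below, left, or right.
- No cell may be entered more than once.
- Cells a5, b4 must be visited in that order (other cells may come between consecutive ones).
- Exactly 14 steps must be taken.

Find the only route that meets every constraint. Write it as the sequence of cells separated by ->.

The waypoints must appear in the order a5, b4, with no cell reused.
Route from b2: right to c2, up to c1, 2× left (reaching a1), 4× down (reaching a5), 2× right (reaching c5), up to c4, left to b4, up to b3, right to c3 — 14 moves in all.
Check: order respected (1 at step 8, 2 at step 12); 14 moves as required.

b2 -> c2 -> c1 -> b1 -> a1 -> a2 -> a3 -> a4 -> a5 -> b5 -> c5 -> c4 -> b4 -> b3 -> c3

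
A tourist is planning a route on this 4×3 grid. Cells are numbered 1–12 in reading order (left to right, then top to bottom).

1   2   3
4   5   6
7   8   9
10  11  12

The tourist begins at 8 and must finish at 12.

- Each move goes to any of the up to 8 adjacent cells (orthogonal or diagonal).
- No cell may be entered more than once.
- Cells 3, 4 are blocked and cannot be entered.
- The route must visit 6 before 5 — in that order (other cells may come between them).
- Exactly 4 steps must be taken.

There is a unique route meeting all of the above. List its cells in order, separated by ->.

The waypoints must appear in the order 6, 5, with no cell reused.
Route from 8: up-right 1 to 6, left 1 to 5, down-right 1 to 9, down 1 to 12 — 4 moves in all.
Check: order respected (6 at step 1, 5 at step 2); 4 moves as required.

8 -> 6 -> 5 -> 9 -> 12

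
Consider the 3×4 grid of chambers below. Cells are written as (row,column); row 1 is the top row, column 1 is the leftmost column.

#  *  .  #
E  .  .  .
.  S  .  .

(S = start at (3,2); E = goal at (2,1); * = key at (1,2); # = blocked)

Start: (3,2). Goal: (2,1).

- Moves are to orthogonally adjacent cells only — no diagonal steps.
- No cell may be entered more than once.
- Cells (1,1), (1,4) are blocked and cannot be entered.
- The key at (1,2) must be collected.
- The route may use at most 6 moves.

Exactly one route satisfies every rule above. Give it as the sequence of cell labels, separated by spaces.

(3,2) (3,3) (2,3) (1,3) (1,2) (2,2) (2,1)

The 6-move cap with required stops at (1,2) leaves no slack for detours.
Route from (3,2): right 1 to (3,3), up 2 to (1,3), left 1 to (1,2), down 1 to (2,2), left 1 to (2,1) — 6 moves in all.
Check: all required cells visited; 6 ≤ 6 moves.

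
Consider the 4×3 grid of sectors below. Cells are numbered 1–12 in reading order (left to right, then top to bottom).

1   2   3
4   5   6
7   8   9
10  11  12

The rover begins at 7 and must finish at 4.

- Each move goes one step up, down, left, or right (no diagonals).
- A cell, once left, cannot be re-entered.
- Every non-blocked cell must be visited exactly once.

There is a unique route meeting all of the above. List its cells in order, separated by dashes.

Need to visit all 12 open cells exactly once, starting at 7 and ending at 4.
Cell 1 has only two open neighbours (4 and 2), so the path must pass straight through it: one of those is the cell it's entered from and the other is where it exits.
Route from 7: down 1 to 10, right 2 to 12, up 1 to 9, left 1 to 8, up 1 to 5, right 1 to 6, up 1 to 3, left 2 to 1, down 1 to 4 — 11 moves in all.
Check: all 12 open cells covered.

7 - 10 - 11 - 12 - 9 - 8 - 5 - 6 - 3 - 2 - 1 - 4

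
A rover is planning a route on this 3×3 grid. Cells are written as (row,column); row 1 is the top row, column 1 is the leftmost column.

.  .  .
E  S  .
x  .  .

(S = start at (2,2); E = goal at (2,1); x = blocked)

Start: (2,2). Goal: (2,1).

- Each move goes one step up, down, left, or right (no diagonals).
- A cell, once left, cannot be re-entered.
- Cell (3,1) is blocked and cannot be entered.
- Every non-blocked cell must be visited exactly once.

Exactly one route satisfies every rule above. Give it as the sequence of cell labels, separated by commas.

(2,2), (3,2), (3,3), (2,3), (1,3), (1,2), (1,1), (2,1)

Need to visit all 8 open cells exactly once, starting at (2,2) and ending at (2,1).
Cell (3,3) has only two open neighbours ((2,3) and (3,2)), so the path must pass straight through it: one of those is the cell it's entered from and the other is where it exits.
Route from (2,2): down to (3,2), right to (3,3), 2× up (reaching (1,3)), 2× left (reaching (1,1)), down to (2,1) — 7 moves in all.
Check: all 8 open cells covered.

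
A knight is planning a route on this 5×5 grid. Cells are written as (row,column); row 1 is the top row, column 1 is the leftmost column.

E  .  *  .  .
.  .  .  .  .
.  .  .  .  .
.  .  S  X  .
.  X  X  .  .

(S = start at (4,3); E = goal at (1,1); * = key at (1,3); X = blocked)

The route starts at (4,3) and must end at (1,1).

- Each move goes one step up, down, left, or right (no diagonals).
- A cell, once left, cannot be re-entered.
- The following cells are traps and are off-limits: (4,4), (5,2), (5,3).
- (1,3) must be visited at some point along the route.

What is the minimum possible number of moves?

Any route passes through (1,3) somewhere between (4,3) and (1,1). Summing Manhattan distances along the two legs ((4,3) → (1,3) → (1,1)) gives a lower bound of 3 + 2 = 5 moves.
A route of 5 moves achieves this: (4,3) → (3,3) → (2,3) → (1,3) → (1,2) → (1,1).
Since 5 matches the lower bound, it is optimal.

5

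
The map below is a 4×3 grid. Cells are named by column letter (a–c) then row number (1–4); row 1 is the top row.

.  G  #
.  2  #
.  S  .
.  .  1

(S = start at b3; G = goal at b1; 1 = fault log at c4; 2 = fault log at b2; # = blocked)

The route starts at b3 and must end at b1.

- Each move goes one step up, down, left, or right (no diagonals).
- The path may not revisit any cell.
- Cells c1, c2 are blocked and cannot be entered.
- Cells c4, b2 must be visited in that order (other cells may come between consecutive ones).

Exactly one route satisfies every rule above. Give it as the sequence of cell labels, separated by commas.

The waypoints must appear in the order c4, b2, with no cell reused.
Route from b3: right 1 to c3, down 1 to c4, left 2 to a4, up 2 to a2, right 1 to b2, up 1 to b1 — 8 moves in all.
Check: order respected (1 at step 2, 2 at step 7).

b3, c3, c4, b4, a4, a3, a2, b2, b1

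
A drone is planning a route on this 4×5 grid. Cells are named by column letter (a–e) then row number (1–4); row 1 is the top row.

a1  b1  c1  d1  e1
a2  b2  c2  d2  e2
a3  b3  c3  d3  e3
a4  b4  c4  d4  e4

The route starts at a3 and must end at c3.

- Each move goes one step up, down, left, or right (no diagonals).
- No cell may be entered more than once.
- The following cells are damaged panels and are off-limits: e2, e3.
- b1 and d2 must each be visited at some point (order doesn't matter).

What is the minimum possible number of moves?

8

Any route passes through b1 and d2 in some order between a3 and c3. Summing Manhattan distances along each leg and taking the cheapest ordering (a3 → b1 → d2 → c3) gives a lower bound of 3 + 3 + 2 = 8 moves.
A route of 8 moves achieves this: a3 → a2 → a1 → b1 → b2 → c2 → d2 → d3 → c3.
Since 8 matches the lower bound, it is optimal.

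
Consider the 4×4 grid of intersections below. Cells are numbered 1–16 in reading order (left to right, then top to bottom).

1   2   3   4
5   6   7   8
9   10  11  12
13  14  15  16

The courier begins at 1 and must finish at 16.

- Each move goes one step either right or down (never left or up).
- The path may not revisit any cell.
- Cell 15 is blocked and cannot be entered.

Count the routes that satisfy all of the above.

A right/down-only route from 1 to 16 makes exactly 3 down-moves and 3 right-moves in some order.
With no other constraints that would be C(6,3) = 20 routes.
Subtract routes through each blocked cell (inclusion–exclusion for overlaps): − through 15: 10 → 10.
That gives 10 routes.

10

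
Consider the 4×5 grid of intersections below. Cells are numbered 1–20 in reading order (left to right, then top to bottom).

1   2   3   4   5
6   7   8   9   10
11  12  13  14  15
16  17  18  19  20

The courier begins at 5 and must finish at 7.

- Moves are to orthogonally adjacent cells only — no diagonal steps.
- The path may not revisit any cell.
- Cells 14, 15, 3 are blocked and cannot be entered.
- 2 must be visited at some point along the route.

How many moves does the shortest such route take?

Any route passes through 2 somewhere between 5 and 7. Summing Manhattan distances along the two legs (5 → 2 → 7) gives a lower bound of 3 + 1 = 4 moves.
That bound ignores the blocked cells. Measuring each leg by the fewest moves that actually steer around them (5→2: 5; 2→7: 1) raises the lower bound to 6.
The shortest route satisfying every rule uses 10 moves: 5 → 10 → 9 → 8 → 13 → 12 → 11 → 6 → 1 → 2 → 7.
The no-revisit rule (legs can't share cells) pushes the minimum above the 6-move bound; an exhaustive check rules out every length from 6 to 9 (on a 4-connected grid the length of any start-to-goal walk has the same parity as the Manhattan bound, so only lengths 6, 8, 10, … need checking), leaving 10 as the minimum.

10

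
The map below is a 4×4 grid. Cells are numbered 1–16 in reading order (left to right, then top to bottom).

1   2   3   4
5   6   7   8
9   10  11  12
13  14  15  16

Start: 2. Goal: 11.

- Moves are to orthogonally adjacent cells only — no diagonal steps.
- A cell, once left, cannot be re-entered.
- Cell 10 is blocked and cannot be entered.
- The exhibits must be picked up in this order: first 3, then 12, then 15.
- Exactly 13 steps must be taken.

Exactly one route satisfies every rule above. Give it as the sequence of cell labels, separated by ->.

The waypoints must appear in the order 3, 12, 15, with no cell reused.
Route from 2: right 2 to 4, down 3 to 16, left 3 to 13, up 2 to 5, right 2 to 7, down 1 to 11 — 13 moves in all.
Check: order respected (3 at step 1, 12 at step 4, 15 at step 6); 13 moves as required.

2 -> 3 -> 4 -> 8 -> 12 -> 16 -> 15 -> 14 -> 13 -> 9 -> 5 -> 6 -> 7 -> 11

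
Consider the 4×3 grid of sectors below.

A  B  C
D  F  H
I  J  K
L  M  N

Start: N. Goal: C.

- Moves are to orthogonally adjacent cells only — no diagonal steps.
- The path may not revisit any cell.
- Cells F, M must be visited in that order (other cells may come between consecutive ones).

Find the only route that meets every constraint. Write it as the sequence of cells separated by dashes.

N - K - H - F - J - M - L - I - D - A - B - C

The waypoints must appear in the order F, M, with no cell reused.
Route from N: up 2 to H, left 1 to F, down 2 to M, left 1 to L, up 3 to A, right 2 to C — 11 moves in all.
Check: order respected (F at step 3, M at step 5).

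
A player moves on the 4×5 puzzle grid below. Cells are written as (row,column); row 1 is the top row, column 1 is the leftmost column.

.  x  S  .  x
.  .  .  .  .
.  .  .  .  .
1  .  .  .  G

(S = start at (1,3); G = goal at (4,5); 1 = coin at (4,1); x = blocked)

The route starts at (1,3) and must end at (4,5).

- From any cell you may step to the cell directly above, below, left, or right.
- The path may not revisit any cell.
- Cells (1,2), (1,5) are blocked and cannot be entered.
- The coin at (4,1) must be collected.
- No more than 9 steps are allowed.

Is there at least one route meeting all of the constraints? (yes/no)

One route that works: (1,3) → (2,3) → (3,3) → (3,2) → (3,1) → (4,1) → (4,2) → (4,3) → (4,4) → (4,5).

yes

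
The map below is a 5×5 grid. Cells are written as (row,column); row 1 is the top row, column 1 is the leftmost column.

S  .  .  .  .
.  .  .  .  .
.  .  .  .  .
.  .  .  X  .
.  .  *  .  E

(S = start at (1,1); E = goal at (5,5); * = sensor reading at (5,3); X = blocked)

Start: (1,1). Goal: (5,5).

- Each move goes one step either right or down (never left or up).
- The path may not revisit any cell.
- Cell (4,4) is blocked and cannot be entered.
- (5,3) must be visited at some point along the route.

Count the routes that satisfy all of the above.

15

A right/down-only route from (1,1) to (5,5) makes exactly 4 down-moves and 4 right-moves in some order.
With no other constraints that would be C(8,4) = 70 routes.
Split at (5,3) and multiply the segment counts (each segment already excludes blocked cells): (1,1)→(5,3): 15; (5,3)→(5,5): 1; product = 15.
That gives 15 routes.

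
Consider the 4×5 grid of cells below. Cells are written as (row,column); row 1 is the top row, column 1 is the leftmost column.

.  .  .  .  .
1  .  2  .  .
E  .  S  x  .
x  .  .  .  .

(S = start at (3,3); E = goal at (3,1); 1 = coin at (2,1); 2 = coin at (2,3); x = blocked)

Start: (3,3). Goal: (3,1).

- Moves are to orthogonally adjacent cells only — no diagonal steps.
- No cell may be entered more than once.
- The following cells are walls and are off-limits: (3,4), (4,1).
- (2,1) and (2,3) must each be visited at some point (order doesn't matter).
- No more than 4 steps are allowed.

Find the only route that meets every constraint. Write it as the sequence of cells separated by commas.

Any route must reach (2,1) and (2,3) and still end at (3,1) within 4 moves, so the order of the required stops is forced.
Route from (3,3): up to (2,3), 2× left (reaching (2,1)), down to (3,1) — 4 moves in all.
Check: all required cells visited; 4 ≤ 4 moves.

(3,3), (2,3), (2,2), (2,1), (3,1)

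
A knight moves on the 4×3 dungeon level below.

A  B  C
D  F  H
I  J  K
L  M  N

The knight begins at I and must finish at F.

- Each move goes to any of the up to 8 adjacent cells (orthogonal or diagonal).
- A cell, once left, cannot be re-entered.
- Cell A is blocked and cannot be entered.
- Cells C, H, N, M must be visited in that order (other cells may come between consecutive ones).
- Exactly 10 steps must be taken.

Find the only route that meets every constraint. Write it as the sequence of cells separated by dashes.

I - D - B - C - H - K - N - M - L - J - F

The waypoints must appear in the order C, H, N, M, with no cell reused.
Route from I: up to D, up-right to B, right to C, 3× down (reaching N), 2× left (reaching L), up-right to J, up to F — 10 moves in all.
Check: order respected (C at step 3, H at step 4, N at step 6, M at step 7); 10 moves as required.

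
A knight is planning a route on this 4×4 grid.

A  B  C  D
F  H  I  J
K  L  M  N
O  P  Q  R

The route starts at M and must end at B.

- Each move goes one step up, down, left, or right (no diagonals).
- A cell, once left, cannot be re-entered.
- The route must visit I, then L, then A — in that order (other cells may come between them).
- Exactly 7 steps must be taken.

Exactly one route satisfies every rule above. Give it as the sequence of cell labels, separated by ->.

M -> I -> H -> L -> K -> F -> A -> B

The waypoints must appear in the order I, L, A, with no cell reused.
Route from M: up 1 to I, left 1 to H, down 1 to L, left 1 to K, up 2 to A, right 1 to B — 7 moves in all.
Check: order respected (I at step 1, L at step 3, A at step 6); 7 moves as required.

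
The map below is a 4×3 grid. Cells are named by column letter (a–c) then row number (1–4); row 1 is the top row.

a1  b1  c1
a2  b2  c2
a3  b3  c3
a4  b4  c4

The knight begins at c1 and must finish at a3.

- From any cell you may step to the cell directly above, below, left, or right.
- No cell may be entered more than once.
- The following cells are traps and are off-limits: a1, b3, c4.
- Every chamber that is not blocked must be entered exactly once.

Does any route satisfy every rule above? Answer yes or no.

Cell c3 has only one open neighbour but is neither the start nor the goal, so a Hamiltonian route would have to both enter and leave it through the same neighbour — impossible without revisiting.

no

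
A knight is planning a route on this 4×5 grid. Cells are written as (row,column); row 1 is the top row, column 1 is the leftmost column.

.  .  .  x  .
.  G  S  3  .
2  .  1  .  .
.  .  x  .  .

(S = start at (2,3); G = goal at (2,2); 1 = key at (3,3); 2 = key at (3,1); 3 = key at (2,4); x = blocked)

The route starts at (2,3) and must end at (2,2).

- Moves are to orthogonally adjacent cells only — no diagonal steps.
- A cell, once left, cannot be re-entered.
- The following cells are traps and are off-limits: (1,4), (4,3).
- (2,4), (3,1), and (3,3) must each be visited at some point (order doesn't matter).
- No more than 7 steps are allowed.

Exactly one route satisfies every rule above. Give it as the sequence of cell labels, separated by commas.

The 7-move cap with required stops at (2,4), (3,1), (3,3) leaves no slack for detours.
Route from (2,3): right to (2,4), down to (3,4), 3× left (reaching (3,1)), up to (2,1), right to (2,2) — 7 moves in all.
Check: all required cells visited; 7 ≤ 7 moves.

(2,3), (2,4), (3,4), (3,3), (3,2), (3,1), (2,1), (2,2)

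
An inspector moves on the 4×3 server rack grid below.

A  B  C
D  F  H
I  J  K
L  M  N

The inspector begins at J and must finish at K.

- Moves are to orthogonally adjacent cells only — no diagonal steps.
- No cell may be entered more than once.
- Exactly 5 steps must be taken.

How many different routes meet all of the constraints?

3

Need simple routes of exactly 5 moves from J to K (Manhattan distance 1, so 2 moves are spent on a detour and 2 undoing it).
Enumerating: J F B C H K | J I D F H K | J I L M N K.
That gives 3 routes.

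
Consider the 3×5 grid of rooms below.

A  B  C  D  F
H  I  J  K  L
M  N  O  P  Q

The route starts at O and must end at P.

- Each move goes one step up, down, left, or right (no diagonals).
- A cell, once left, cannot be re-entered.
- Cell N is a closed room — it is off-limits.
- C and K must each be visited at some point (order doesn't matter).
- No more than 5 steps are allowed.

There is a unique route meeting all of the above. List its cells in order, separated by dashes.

O - J - C - D - K - P

Any route must reach C and K and still end at P within 5 moves, so the order of the required stops is forced.
Route from O: 2× up (reaching C), right to D, 2× down (reaching P) — 5 moves in all.
Check: all required cells visited; 5 ≤ 5 moves.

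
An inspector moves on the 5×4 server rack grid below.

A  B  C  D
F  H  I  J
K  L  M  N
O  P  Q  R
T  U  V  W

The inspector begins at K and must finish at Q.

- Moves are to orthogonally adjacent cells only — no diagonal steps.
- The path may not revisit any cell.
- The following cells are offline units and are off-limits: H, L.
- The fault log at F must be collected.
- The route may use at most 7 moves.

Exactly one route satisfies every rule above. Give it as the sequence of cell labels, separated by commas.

K, F, A, B, C, I, M, Q

The budget equals the shortest possible length, so every move has to be on a shortest route through the required cells.
Route from K: 2× up (reaching A), 2× right (reaching C), 3× down (reaching Q) — 7 moves in all.
Check: all required cells visited; 7 ≤ 7 moves.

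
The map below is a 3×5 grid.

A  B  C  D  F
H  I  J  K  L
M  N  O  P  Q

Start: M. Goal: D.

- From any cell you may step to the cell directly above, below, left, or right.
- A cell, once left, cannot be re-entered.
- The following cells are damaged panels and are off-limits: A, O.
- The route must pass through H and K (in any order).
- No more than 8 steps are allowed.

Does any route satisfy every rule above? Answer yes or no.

yes

One route that works: M → H → I → J → K → D.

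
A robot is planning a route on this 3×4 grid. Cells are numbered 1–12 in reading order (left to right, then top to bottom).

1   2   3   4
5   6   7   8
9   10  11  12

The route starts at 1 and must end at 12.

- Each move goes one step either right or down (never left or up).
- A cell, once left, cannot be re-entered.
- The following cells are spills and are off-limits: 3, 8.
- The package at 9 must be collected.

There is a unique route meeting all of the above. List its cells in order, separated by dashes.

1 - 5 - 9 - 10 - 11 - 12

Moves only go right or down, so the column and row indices never decrease.
Route from 1: down 2 to 9, right 3 to 12 — 5 moves in all.
Check: all required cells visited.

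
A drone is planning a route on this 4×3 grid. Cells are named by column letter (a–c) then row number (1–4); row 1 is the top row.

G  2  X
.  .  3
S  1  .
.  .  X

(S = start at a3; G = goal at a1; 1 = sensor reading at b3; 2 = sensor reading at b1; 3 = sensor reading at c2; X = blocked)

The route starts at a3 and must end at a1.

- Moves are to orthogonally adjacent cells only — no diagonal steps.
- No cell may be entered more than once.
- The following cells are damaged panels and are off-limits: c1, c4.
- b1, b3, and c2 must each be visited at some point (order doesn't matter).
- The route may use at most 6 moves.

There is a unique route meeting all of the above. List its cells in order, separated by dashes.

a3 - b3 - c3 - c2 - b2 - b1 - a1

Any route must reach b1, b3, and c2 and still end at a1 within 6 moves, so the order of the required stops is forced.
Route from a3: 2× right (reaching c3), up to c2, left to b2, up to b1, left to a1 — 6 moves in all.
Check: all required cells visited; 6 ≤ 6 moves.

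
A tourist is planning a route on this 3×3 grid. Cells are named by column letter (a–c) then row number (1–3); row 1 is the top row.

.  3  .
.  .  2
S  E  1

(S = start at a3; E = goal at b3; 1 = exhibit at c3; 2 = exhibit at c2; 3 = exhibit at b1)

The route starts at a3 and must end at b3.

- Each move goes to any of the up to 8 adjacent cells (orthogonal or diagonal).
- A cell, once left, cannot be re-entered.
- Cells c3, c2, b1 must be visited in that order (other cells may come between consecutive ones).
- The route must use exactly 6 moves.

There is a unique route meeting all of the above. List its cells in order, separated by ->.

a3 -> b2 -> c3 -> c2 -> b1 -> a2 -> b3

The waypoints must appear in the order c3, c2, b1, with no cell reused.
Route from a3: up-right 1 to b2, down-right 1 to c3, up 1 to c2, up-left 1 to b1, down-left 1 to a2, down-right 1 to b3 — 6 moves in all.
Check: order respected (1 at step 2, 2 at step 3, 3 at step 4); 6 moves as required.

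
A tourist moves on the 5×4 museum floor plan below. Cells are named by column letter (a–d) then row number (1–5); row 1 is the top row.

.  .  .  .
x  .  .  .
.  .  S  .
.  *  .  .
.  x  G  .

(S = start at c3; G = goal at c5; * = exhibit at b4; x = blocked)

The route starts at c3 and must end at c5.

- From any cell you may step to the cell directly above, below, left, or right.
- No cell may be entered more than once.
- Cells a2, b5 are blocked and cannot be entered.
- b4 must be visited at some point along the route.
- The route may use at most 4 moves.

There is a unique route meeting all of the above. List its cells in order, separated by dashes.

c3 - b3 - b4 - c4 - c5

Any route must reach b4 and still end at c5 within 4 moves, so the order of the required stops is forced.
Route from c3: left to b3, down to b4, right to c4, down to c5 — 4 moves in all.
Check: all required cells visited; 4 ≤ 4 moves.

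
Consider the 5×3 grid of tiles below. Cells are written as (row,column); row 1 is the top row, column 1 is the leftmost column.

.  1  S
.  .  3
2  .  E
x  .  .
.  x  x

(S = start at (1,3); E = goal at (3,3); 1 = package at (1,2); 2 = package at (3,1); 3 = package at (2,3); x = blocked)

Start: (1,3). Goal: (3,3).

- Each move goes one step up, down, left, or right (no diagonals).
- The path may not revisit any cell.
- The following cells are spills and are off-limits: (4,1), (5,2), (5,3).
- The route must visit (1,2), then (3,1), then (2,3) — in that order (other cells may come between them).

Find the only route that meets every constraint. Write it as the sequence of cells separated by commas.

(1,3), (1,2), (1,1), (2,1), (3,1), (3,2), (2,2), (2,3), (3,3)

The waypoints must appear in the order (1,2), (3,1), (2,3), with no cell reused.
Route from (1,3): left 2 to (1,1), down 2 to (3,1), right 1 to (3,2), up 1 to (2,2), right 1 to (2,3), down 1 to (3,3) — 8 moves in all.
Check: order respected (1 at step 1, 2 at step 4, 3 at step 7).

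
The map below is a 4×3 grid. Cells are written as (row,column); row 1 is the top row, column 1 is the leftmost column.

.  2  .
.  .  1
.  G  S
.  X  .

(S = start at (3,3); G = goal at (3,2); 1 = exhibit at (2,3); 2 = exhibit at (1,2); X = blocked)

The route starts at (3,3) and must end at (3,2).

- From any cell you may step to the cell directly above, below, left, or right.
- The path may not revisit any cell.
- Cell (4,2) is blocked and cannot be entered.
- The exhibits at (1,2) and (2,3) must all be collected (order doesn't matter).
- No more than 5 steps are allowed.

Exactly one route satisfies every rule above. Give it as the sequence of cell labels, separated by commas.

Any route must reach (1,2) and (2,3) and still end at (3,2) within 5 moves, so the order of the required stops is forced.
Route from (3,3): 2× up (reaching (1,3)), left to (1,2), 2× down (reaching (3,2)) — 5 moves in all.
Check: all required cells visited; 5 ≤ 5 moves.

(3,3), (2,3), (1,3), (1,2), (2,2), (3,2)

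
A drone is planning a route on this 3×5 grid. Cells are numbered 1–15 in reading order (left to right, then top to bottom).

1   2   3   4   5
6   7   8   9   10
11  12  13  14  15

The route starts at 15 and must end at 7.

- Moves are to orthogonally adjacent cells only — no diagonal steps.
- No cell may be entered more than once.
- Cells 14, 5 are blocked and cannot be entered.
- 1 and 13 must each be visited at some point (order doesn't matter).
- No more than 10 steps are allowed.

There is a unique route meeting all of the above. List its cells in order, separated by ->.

15 -> 10 -> 9 -> 8 -> 13 -> 12 -> 11 -> 6 -> 1 -> 2 -> 7

Any route must reach 1 and 13 and still end at 7 within 10 moves, so the order of the required stops is forced.
Route from 15: up 1 to 10, left 2 to 8, down 1 to 13, left 2 to 11, up 2 to 1, right 1 to 2, down 1 to 7 — 10 moves in all.
Check: all required cells visited; 10 ≤ 10 moves.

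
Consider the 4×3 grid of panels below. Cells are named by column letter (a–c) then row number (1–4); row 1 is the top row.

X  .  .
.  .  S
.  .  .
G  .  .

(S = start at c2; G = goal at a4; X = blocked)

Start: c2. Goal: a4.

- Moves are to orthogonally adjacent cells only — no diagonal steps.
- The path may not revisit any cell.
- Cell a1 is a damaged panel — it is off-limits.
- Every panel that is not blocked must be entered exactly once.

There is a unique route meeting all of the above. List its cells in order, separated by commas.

c2, c1, b1, b2, a2, a3, b3, c3, c4, b4, a4

Need to visit all 11 open cells exactly once, starting at c2 and ending at a4.
Cell c4 has only two open neighbours (c3 and b4), so the path must pass straight through it: one of those is the cell it's entered from and the other is where it exits.
Route from c2: up to c1, left to b1, down to b2, left to a2, down to a3, 2× right (reaching c3), down to c4, 2× left (reaching a4) — 10 moves in all.
Check: all 11 open cells covered.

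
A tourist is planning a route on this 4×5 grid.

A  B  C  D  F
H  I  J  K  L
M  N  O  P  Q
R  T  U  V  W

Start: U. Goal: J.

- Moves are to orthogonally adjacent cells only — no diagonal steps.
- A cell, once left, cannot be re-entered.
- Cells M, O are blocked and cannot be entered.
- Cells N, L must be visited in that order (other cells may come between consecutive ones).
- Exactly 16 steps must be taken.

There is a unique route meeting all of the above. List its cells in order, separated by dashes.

The waypoints must appear in the order N, L, with no cell reused.
Route from U: left 1 to T, up 2 to I, left 1 to H, up 1 to A, right 4 to F, down 3 to W, left 1 to V, up 2 to K, left 1 to J — 16 moves in all.
Check: order respected (N at step 2, L at step 10); 16 moves as required.

U - T - N - I - H - A - B - C - D - F - L - Q - W - V - P - K - J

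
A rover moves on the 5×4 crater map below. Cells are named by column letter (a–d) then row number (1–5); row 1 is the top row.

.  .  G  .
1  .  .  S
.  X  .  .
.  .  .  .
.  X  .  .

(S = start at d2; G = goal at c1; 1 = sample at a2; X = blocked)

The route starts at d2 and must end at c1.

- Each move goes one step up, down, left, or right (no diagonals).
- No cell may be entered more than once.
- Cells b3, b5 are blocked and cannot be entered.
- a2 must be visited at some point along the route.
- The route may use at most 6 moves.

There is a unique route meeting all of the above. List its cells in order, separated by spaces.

The 6-move cap with required stops at a2 leaves no slack for detours.
Route from d2: 3× left (reaching a2), up to a1, 2× right (reaching c1) — 6 moves in all.
Check: all required cells visited; 6 ≤ 6 moves.

d2 c2 b2 a2 a1 b1 c1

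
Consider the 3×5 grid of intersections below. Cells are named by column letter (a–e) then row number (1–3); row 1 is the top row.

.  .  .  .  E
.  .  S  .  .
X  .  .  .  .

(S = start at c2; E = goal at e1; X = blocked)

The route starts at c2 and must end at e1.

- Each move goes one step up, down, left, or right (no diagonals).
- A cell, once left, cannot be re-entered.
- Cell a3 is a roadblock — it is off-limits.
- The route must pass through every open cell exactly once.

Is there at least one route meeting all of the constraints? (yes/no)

One route that works: c2 → c1 → b1 → a1 → a2 → b2 → b3 → c3 → d3 → e3 → e2 → d2 → d1 → e1.

yes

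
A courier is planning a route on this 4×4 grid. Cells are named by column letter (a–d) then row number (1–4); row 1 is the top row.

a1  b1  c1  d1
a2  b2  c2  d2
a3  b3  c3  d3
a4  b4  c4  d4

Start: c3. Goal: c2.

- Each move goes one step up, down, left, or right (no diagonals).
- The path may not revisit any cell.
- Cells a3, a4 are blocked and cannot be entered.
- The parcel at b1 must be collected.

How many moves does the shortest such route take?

5

Any route passes through b1 somewhere between c3 and c2. Summing Manhattan distances along the two legs (c3 → b1 → c2) gives a lower bound of 3 + 2 = 5 moves.
A route of 5 moves achieves this: c3 → b3 → b2 → b1 → c1 → c2.
Since 5 matches the lower bound, it is optimal.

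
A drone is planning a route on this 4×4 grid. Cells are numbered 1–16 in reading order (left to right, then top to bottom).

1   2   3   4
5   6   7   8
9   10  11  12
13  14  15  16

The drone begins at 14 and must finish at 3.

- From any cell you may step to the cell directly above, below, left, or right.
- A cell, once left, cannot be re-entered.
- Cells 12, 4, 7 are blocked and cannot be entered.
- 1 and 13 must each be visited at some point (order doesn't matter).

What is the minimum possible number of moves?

6

Any route passes through 1 and 13 in some order between 14 and 3. Summing Manhattan distances along each leg and taking the cheapest ordering (14 → 13 → 1 → 3) gives a lower bound of 1 + 3 + 2 = 6 moves.
A route of 6 moves achieves this: 14 → 13 → 9 → 5 → 1 → 2 → 3.
Since 6 matches the lower bound, it is optimal.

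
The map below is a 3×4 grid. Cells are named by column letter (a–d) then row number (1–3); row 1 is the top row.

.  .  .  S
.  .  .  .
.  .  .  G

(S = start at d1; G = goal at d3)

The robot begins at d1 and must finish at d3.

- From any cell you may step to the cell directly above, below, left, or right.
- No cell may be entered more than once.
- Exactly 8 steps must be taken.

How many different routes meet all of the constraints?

9

Need simple routes of exactly 8 moves from d1 to d3 (Manhattan distance 2, so 3 moves are spent on a detour and 3 undoing it).
Branch systematically from the start, pruning whenever the remaining move budget drops below the Manhattan distance to d3 or differs from it in parity. Grouping the completions by first move — via d2: 2; via c1: 7 — and summing: 2 + 7 = 9.
That gives 9 routes.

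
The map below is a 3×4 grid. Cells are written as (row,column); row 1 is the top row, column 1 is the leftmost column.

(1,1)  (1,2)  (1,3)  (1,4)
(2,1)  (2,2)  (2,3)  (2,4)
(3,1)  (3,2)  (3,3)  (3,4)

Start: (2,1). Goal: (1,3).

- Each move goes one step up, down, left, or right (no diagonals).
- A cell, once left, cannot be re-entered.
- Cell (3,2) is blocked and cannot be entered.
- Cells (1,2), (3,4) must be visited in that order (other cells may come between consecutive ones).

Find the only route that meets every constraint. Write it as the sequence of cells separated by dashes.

(2,1) - (1,1) - (1,2) - (2,2) - (2,3) - (3,3) - (3,4) - (2,4) - (1,4) - (1,3)

The waypoints must appear in the order (1,2), (3,4), with no cell reused.
Route from (2,1): up 1 to (1,1), right 1 to (1,2), down 1 to (2,2), right 1 to (2,3), down 1 to (3,3), right 1 to (3,4), up 2 to (1,4), left 1 to (1,3) — 9 moves in all.
Check: order respected ((1,2) at step 2, (3,4) at step 6).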